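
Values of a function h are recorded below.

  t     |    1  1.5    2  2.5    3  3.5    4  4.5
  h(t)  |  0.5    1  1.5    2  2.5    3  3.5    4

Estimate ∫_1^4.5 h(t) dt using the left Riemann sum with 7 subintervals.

7

Δt = 0.5.
Sum = 0.5·[0.5 + 1 + 1.5 + 2 + 2.5 + 3 + 3.5] = 7.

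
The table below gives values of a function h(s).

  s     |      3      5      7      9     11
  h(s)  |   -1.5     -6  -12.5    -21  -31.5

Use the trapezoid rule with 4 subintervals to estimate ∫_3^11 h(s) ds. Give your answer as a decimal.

Δs = 2.
T_4 = (2/2)·[(-1.5) + 2·(-6) + 2·(-12.5) + 2·(-21) + (-31.5)] = -112.

-112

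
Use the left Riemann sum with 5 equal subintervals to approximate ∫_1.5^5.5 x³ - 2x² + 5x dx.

Δx = (5.5 − 1.5)/5 = 0.8.
Left endpoints: 1.5, 2.3, 3.1, 3.9, 4.7.
f(1.5) = 6.375, f(2.3) = 13.087, f(3.1) = 26.071, f(3.9) = 48.399, f(4.7) = 83.143.
Sum = Δx · [f(1.5) + f(2.3) + f(3.1) + f(3.9) + f(4.7)].
Sum = 141.66.

141.66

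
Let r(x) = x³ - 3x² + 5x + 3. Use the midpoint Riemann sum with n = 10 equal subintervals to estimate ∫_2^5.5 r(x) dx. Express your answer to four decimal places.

Δx = (5.5 − 2)/10 = 0.35.
Midpoints: 2.175, 2.525, 2.875, 3.225, 3.575, 3.925, 4.275, 4.625, 4.975, 5.325.
r(2.175) = 638223/64000, r(2.525) = 806181/64000, r(2.875) = 8367/512, r(3.225) = 1373769/64000, r(3.575) = 1806327/64000, r(3.925) = 2360013/64000, r(4.275) = 3051291/64000, r(4.625) = 31173/512, r(4.975) = 4912479/64000, r(5.325) = 6115317/64000.
Sum = Δx · [r(2.175) + r(2.525) + r(2.875) + ...].
Sum ≈ 142.2209.

142.2209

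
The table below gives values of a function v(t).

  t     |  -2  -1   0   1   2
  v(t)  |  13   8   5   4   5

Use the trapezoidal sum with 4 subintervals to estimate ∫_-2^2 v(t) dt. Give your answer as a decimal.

Δt = 1.
T_4 = (1/2)·[13 + 2·8 + 2·5 + 2·4 + 5] = 26.

26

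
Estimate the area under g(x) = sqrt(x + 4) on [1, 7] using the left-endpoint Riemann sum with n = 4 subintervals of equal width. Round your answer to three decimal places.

Δx = (7 − 1)/4 = 1.5.
Left endpoints: 1, 2.5, 4, 5.5.
g(1) ≈ 2.236, g(2.5) ≈ 2.550, g(4) ≈ 2.828, g(5.5) ≈ 3.082.
Sum = Δx · [g(1) + g(2.5) + g(4) + g(5.5)].
Sum ≈ 16.044.

16.044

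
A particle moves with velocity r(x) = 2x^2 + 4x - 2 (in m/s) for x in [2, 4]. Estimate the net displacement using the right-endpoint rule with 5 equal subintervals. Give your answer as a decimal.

63.84

Δx = (4 − 2)/5 = 0.4.
Right endpoints: 2.4, 2.8, 3.2, 3.6, 4.
r(2.4) = 19.12, r(2.8) = 24.88, r(3.2) = 31.28, r(3.6) = 38.32, r(4) = 46.
Sum = Δx · [r(2.4) + r(2.8) + r(3.2) + r(3.6) + r(4)].
Sum = 63.84.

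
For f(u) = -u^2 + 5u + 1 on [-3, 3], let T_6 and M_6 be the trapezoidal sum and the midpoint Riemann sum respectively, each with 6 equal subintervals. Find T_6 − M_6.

T_6 = -13.
M_6 = -11.5.
T_6 − M_6 = -1.5.

-1.5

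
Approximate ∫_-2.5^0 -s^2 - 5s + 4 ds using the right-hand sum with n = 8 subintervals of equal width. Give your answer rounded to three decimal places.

19.399

Δs = (0 − (-2.5))/8 = 0.3125.
Right endpoints: -2.1875, -1.875, -1.5625, -1.25, -0.9375, -0.625, -0.3125, 0.
f(-2.1875) = 10.15234375, f(-1.875) = 9.859375, f(-1.5625) = 9.37109375, f(-1.25) = 8.6875, f(-0.9375) = 7.80859375, f(-0.625) = 6.734375, f(-0.3125) = 5.46484375, f(0) = 4.
Sum = Δs · [f(-2.1875) + f(-1.875) + f(-1.5625) + ...].
Sum ≈ 19.399.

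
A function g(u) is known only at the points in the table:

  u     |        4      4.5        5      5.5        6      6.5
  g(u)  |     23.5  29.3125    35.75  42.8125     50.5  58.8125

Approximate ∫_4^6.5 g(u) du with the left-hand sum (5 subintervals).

Δu = 0.5.
Sum = 0.5·[23.5 + 29.3125 + 35.75 + 42.8125 + 50.5] = 90.9375.

90.9375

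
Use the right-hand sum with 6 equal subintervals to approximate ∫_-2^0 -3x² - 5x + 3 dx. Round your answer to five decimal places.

8.22222

Δx = (0 − (-2))/6 = 1/3.
Right endpoints: -5/3, -4/3, -1, -2/3, -1/3, 0.
f(-5/3) = 3, f(-4/3) = 13/3, f(-1) = 5, f(-2/3) = 5, f(-1/3) = 13/3, f(0) = 3.
Sum = Δx · [f(-5/3) + f(-4/3) + f(-1) + ...].
Sum ≈ 8.22222.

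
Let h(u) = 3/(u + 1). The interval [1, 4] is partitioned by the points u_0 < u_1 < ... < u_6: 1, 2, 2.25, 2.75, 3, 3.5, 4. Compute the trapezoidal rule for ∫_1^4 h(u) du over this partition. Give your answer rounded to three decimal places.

Subinterval widths: 1, 0.25, 0.5, 0.25, 0.5, 0.5.
h(1) = 1.5, h(2) = 1, h(2.25) = 12/13, h(2.75) = 0.8, h(3) = 0.75, h(3.5) = 2/3, h(4) = 0.6.
On each subinterval the trapezoid contributes (Δu_i/2)·[h(u_{i-1}) + h(u_i)].
Sum ≈ 2.786.

2.786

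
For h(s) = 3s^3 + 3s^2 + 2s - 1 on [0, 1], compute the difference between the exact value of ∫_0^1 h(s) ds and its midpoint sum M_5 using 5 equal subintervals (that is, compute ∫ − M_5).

0.025

Exact integral: ∫_0^1 h(s) ds = 1.75.
M_5 = 1.725.
Error = 1.75 − 1.725 = 0.025.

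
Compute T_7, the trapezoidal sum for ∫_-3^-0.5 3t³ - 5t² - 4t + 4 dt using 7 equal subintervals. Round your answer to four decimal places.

Δt = (-0.5 − (-3))/7 = 5/14.
f(-3) = -110, f(-37/14) = -207805/2744, f(-16/7) = -16740/343, f(-27/14) = -77935/2744, f(-11/7) = -4700/343, f(-17/14) = -10665/2744, f(-6/7) = 640/343, f(-0.5) = 4.375.
T_7 = (Δt/2)·[f(t_0) + 2f(t_1) + ... + 2f(t_{6}) + f(t_7)].
Sum ≈ -79.0976.

-79.0976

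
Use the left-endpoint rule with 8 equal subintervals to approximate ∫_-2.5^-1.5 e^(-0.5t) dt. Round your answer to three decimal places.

Δt = (-1.5 − (-2.5))/8 = 0.125.
Left endpoints: -2.5, -2.375, -2.25, -2.125, -2, -1.875, -1.75, -1.625.
f(-2.5) ≈ 3.490, f(-2.375) ≈ 3.279, f(-2.25) ≈ 3.080, f(-2.125) ≈ 2.894, f(-2) ≈ 2.718, f(-1.875) ≈ 2.554, f(-1.75) ≈ 2.399, f(-1.625) ≈ 2.254.
Sum = Δt · [f(-2.5) + f(-2.375) + f(-2.25) + ...].
Sum ≈ 2.833.

2.833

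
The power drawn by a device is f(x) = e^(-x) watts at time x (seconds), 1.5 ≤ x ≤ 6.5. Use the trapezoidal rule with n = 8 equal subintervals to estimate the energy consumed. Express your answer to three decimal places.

Δx = (6.5 − 1.5)/8 = 0.625.
f(1.5) ≈ 0.223, f(2.125) ≈ 0.119, f(2.75) ≈ 0.064, f(3.375) ≈ 0.034, f(4) ≈ 0.018, f(4.625) ≈ 0.010, f(5.25) ≈ 0.005, f(5.875) ≈ 0.003, f(6.5) ≈ 0.002.
T_8 = (Δx/2)·[f(x_0) + 2f(x_1) + ... + 2f(x_{7}) + f(x_8)].
Sum ≈ 0.229.

0.229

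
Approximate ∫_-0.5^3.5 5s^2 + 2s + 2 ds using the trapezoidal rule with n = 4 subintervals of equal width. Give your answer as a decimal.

Δs = (3.5 − (-0.5))/4 = 1.
f(-0.5) = 2.25, f(0.5) = 4.25, f(1.5) = 16.25, f(2.5) = 38.25, f(3.5) = 70.25.
T_4 = (Δs/2)·[f(s_0) + 2f(s_1) + 2f(s_2) + 2f(s_3) + f(s_4)].
Sum = 95.

95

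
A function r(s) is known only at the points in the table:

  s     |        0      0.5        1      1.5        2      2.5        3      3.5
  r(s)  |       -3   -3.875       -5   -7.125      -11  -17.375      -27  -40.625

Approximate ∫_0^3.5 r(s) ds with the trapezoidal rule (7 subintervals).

-46.59375

Δs = 0.5.
T_7 = (0.5/2)·[(-3) + 2·(-3.875) + 2·(-5) + 2·(-7.125) + 2·(-11) + 2·(-17.375) + 2·(-27) + (-40.625)] = -46.59375.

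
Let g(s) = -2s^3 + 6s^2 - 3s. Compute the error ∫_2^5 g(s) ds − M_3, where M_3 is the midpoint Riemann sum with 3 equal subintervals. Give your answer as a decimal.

-3.75

Exact integral: ∫_2^5 g(s) ds = -102.
M_3 = -98.25.
Error = -102 − (-98.25) = -3.75.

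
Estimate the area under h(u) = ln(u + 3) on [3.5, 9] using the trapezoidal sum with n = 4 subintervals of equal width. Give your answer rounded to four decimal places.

12.1411

Δu = (9 − 3.5)/4 = 1.375.
h(3.5) ≈ 1.8718, h(4.875) ≈ 2.0637, h(6.25) ≈ 2.2246, h(7.625) ≈ 2.3632, h(9) ≈ 2.4849.
T_4 = (Δu/2)·[h(u_0) + 2h(u_1) + 2h(u_2) + 2h(u_3) + h(u_4)].
Sum ≈ 12.1411.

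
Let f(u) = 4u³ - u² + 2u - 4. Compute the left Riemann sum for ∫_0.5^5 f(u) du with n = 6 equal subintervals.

Δu = (5 − 0.5)/6 = 0.75.
Left endpoints: 0.5, 1.25, 2, 2.75, 3.5, 4.25.
f(0.5) = -2.75, f(1.25) = 4.75, f(2) = 28, f(2.75) = 77.125, f(3.5) = 162.25, f(4.25) = 293.5.
Sum = Δu · [f(0.5) + f(1.25) + f(2) + ...].
Sum = 422.15625.

422.15625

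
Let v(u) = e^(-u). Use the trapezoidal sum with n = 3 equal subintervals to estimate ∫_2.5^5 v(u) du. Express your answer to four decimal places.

0.0797

Δu = (5 − 2.5)/3 = 5/6.
v(2.5) ≈ 0.0821, v(10/3) ≈ 0.0357, v(25/6) ≈ 0.0155, v(5) ≈ 0.0067.
T_3 = (Δu/2)·[v(u_0) + 2v(u_1) + 2v(u_2) + v(u_3)].
Sum ≈ 0.0797.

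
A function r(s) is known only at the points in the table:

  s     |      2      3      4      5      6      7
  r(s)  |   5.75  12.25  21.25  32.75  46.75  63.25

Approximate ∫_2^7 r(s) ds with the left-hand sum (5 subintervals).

Δs = 1.
Sum = 1·[5.75 + 12.25 + 21.25 + 32.75 + 46.75] = 118.75.

118.75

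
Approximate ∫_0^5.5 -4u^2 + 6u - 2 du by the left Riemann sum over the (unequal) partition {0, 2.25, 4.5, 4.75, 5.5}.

-86

Subinterval widths: 2.25, 2.25, 0.25, 0.75.
Left endpoints: 0, 2.25, 4.5, 4.75.
f(0) = -2, f(2.25) = -8.75, f(4.5) = -56, f(4.75) = -63.75.
Sum = Σ Δu_i · f(u_i).
Sum = -86.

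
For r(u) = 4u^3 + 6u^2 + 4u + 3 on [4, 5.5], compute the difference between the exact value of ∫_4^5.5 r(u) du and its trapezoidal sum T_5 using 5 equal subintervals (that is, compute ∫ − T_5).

Exact integral: ∫_4^5.5 r(u) du = 896.8125.
T_5 = 898.23.
Error = 896.8125 − 898.23 = -1.4175.

-1.4175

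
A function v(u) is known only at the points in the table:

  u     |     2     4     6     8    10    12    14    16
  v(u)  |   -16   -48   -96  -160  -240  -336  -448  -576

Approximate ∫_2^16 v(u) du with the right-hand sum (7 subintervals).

Δu = 2.
Sum = 2·[(-48) + (-96) + (-160) + (-240) + (-336) + (-448) + (-576)] = -3808.

-3808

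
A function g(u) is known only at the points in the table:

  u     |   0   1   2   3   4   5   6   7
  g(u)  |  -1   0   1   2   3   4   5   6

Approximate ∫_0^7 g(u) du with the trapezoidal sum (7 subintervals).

17.5

Δu = 1.
T_7 = (1/2)·[(-1) + 2·0 + 2·1 + 2·2 + 2·3 + 2·4 + 2·5 + 6] = 17.5.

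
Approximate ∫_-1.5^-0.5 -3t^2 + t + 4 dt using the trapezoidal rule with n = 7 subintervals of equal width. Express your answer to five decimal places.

Δt = (-0.5 − (-1.5))/7 = 1/7.
f(-1.5) = -4.25, f(-19/14) = -565/196, f(-17/14) = -321/196, f(-15/14) = -101/196, f(-13/14) = 95/196, f(-11/14) = 267/196, f(-9/14) = 415/196, f(-0.5) = 2.75.
T_7 = (Δt/2)·[f(t_0) + 2f(t_1) + ... + 2f(t_{6}) + f(t_7)].
Sum ≈ -0.26020.

-0.26020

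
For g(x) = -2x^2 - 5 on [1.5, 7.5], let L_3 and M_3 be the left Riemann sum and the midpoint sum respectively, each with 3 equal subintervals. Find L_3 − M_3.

L_3 = -209.
M_3 = -305.
L_3 − M_3 = 96.

96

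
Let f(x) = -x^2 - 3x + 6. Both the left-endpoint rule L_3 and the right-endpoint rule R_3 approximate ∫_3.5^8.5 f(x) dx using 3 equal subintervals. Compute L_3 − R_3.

L_3 ≈ -190.231481.
R_3 ≈ -315.231481.
L_3 − R_3 = 125.

125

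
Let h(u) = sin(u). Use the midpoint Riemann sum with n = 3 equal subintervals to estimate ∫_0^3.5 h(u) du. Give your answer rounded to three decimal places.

Δu = (3.5 − 0)/3 = 7/6.
Midpoints: 7/12, 1.75, 35/12.
h(7/12) ≈ 0.551, h(1.75) ≈ 0.984, h(35/12) ≈ 0.223.
Sum = Δu · [h(7/12) + h(1.75) + h(35/12)].
Sum ≈ 2.051.

2.051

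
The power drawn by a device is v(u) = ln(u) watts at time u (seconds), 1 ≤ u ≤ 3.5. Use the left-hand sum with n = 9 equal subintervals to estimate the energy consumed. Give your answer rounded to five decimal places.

Δu = (3.5 − 1)/9 = 5/18.
Left endpoints: 1, 23/18, 14/9, 11/6, 19/9, 43/18, 8/3, 53/18, 29/9.
v(1) ≈ 0.00000, v(23/18) ≈ 0.24512, v(14/9) ≈ 0.44183, v(11/6) ≈ 0.60614, v(19/9) ≈ 0.74721, v(43/18) ≈ 0.87083, v(8/3) ≈ 0.98083, v(53/18) ≈ 1.07992, v(29/9) ≈ 1.17007.
Sum = Δu · [v(1) + v(23/18) + v(14/9) + ...].
Sum ≈ 1.70610.

1.70610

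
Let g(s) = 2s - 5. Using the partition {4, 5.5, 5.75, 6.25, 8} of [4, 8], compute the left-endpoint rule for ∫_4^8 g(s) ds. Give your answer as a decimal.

Subinterval widths: 1.5, 0.25, 0.5, 1.75.
Left endpoints: 4, 5.5, 5.75, 6.25.
g(4) = 3, g(5.5) = 6, g(5.75) = 6.5, g(6.25) = 7.5.
Sum = Σ Δs_i · g(s_i).
Sum = 22.375.

22.375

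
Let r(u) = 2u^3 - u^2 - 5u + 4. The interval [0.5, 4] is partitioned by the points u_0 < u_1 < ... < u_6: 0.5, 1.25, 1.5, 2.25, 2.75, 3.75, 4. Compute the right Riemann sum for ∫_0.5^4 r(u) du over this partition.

120.96875

Subinterval widths: 0.75, 0.25, 0.75, 0.5, 1, 0.25.
Right endpoints: 1.25, 1.5, 2.25, 2.75, 3.75, 4.
r(1.25) = 0.09375, r(1.5) = 1, r(2.25) = 10.46875, r(2.75) = 24.28125, r(3.75) = 76.65625, r(4) = 96.
Sum = Σ Δu_i · r(u_i).
Sum = 120.96875.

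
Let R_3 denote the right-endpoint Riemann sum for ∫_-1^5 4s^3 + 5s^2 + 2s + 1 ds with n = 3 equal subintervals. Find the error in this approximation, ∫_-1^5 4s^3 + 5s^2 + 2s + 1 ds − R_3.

-752

Exact integral: ∫_-1^5 f(s) ds = 864.
R_3 = 1616.
Error = 864 − 1616 = -752.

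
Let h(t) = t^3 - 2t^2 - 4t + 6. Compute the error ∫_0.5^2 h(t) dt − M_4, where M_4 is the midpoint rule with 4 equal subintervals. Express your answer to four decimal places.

Exact integral: ∫_0.5^2 h(t) dt = 0.234375.
M_4 ≈ 0.203613.
Error ≈ 0.234375 − 0.203613 ≈ 0.0308.

0.0308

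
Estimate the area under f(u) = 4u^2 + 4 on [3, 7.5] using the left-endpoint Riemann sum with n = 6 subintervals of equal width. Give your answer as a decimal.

Δu = (7.5 − 3)/6 = 0.75.
Left endpoints: 3, 3.75, 4.5, 5.25, 6, 6.75.
f(3) = 40, f(3.75) = 60.25, f(4.5) = 85, f(5.25) = 114.25, f(6) = 148, f(6.75) = 186.25.
Sum = Δu · [f(3) + f(3.75) + f(4.5) + ...].
Sum = 475.3125.

475.3125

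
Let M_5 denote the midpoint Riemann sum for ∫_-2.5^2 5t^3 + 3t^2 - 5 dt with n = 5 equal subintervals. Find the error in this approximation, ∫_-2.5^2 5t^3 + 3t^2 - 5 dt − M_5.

Exact integral: ∫_-2.5^2 f(t) dt = -27.703125.
M_5 = -27.4753125.
Error = -27.703125 − (-27.4753125) = -0.2278125.

-0.2278125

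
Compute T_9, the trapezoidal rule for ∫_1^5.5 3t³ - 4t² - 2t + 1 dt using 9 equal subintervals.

Δt = (5.5 − 1)/9 = 0.5.
f(1) = -2, f(1.5) = -0.875, f(2) = 5, f(2.5) = 17.875, f(3) = 40, f(3.5) = 73.625, f(4) = 121, f(4.5) = 184.375, f(5) = 266, f(5.5) = 368.125.
T_9 = (Δt/2)·[f(t_0) + 2f(t_1) + ... + 2f(t_{8}) + f(t_9)].
Sum = 445.03125.

445.03125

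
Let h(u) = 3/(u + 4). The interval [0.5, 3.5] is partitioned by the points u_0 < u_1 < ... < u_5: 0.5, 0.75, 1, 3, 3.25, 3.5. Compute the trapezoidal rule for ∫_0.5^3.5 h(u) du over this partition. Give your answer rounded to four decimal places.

Subinterval widths: 0.25, 0.25, 2, 0.25, 0.25.
h(0.5) = 2/3, h(0.75) = 12/19, h(1) = 0.6, h(3) = 3/7, h(3.25) = 12/29, h(3.5) = 0.4.
On each subinterval the trapezoid contributes (Δu_i/2)·[h(u_{i-1}) + h(u_i)].
Sum ≈ 1.5518.

1.5518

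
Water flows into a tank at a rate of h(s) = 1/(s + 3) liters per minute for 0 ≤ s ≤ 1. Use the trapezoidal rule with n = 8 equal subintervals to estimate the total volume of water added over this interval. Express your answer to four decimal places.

Δs = (1 − 0)/8 = 0.125.
h(0) = 1/3, h(0.125) = 0.32, h(0.25) = 4/13, h(0.375) = 8/27, h(0.5) = 2/7, h(0.625) = 8/29, h(0.75) = 4/15, h(0.875) = 8/31, h(1) = 0.25.
T_8 = (Δs/2)·[h(s_0) + 2h(s_1) + ... + 2h(s_{7}) + h(s_8)].
Sum ≈ 0.2877.

0.2877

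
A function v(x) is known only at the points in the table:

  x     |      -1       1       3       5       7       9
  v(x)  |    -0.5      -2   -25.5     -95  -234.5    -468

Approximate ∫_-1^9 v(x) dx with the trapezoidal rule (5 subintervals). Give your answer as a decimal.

-1182.5

Δx = 2.
T_5 = (2/2)·[(-0.5) + 2·(-2) + 2·(-25.5) + 2·(-95) + 2·(-234.5) + (-468)] = -1182.5.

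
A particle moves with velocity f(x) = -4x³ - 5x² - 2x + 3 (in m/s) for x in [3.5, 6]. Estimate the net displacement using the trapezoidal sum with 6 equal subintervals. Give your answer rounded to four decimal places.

Δx = (6 − 3.5)/6 = 5/12.
f(3.5) = -236.75, f(47/12) = -69523/216, f(13/3) = -11476/27, f(4.75) = -548, f(31/6) = -74789/108, f(67/12) = -185813/216, f(6) = -1053.
T_6 = (Δx/2)·[f(x_0) + 2f(x_1) + ... + 2f(x_{5}) + f(x_6)].
Sum ≈ -1455.2141.

-1455.2141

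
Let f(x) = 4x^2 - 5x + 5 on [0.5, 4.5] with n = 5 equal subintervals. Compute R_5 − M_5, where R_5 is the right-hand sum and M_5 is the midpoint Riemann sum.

26.56

R_5 = 117.04.
M_5 = 90.48.
R_5 − M_5 = 26.56.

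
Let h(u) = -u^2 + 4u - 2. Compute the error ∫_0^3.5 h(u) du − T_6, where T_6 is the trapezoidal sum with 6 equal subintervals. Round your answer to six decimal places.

Exact integral: ∫_0^3.5 h(u) du ≈ 3.20833333.
T_6 ≈ 3.00983796.
Error ≈ 3.20833333 − 3.00983796 ≈ 0.198495.

0.198495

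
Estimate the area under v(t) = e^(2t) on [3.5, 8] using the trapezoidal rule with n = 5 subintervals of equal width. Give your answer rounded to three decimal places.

Δt = (8 − 3.5)/5 = 0.9.
v(3.5) ≈ 1096.633, v(4.4) ≈ 6634.244, v(5.3) ≈ 40134.837, v(6.2) ≈ 242801.617, v(7.1) ≈ 1468864.190, v(8) ≈ 8886110.521.
T_5 = (Δt/2)·[v(t_0) + 2v(t_1) + ... + 2v(t_{4}) + v(t_5)].
Sum ≈ 5581834.619.

5581834.619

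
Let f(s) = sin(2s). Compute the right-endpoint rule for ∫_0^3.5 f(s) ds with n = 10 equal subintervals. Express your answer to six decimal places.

Δs = (3.5 − 0)/10 = 0.35.
Right endpoints: 0.35, 0.7, 1.05, 1.4, 1.75, 2.1, 2.45, 2.8, 3.15, 3.5.
f(0.35) ≈ 0.644218, f(0.7) ≈ 0.985450, f(1.05) ≈ 0.863209, f(1.4) ≈ 0.334988, f(1.75) ≈ -0.350783, f(2.1) ≈ -0.871576, f(2.45) ≈ -0.982453, f(2.8) ≈ -0.631267, f(3.15) ≈ 0.016814, f(3.5) ≈ 0.656987.
Sum = Δs · [f(0.35) + f(0.7) + f(1.05) + ...].
Sum ≈ 0.232956.

0.232956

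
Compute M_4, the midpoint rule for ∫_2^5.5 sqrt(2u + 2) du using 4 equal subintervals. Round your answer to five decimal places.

Δu = (5.5 − 2)/4 = 0.875.
Midpoints: 2.4375, 3.3125, 4.1875, 5.0625.
f(2.4375) ≈ 2.62202, f(3.3125) ≈ 2.93684, f(4.1875) ≈ 3.22102, f(5.0625) ≈ 3.48210.
Sum = Δu · [f(2.4375) + f(3.3125) + f(4.1875) + f(5.0625)].
Sum ≈ 10.72923.

10.72923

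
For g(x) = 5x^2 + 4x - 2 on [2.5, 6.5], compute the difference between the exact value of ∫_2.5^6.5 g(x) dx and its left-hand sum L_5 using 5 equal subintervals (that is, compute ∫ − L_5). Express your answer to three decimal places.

Exact integral: ∫_2.5^6.5 g(x) dx ≈ 495.66667.
L_5 = 419.4.
Error ≈ 495.66667 − 419.4 ≈ 76.267.

76.267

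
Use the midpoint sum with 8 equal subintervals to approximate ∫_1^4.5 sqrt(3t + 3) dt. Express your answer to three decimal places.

11.630

Δt = (4.5 − 1)/8 = 0.4375.
Midpoints: 1.21875, 1.65625, 2.09375, 2.53125, 2.96875, 3.40625, 3.84375, 4.28125.
f(1.21875) ≈ 2.580, f(1.65625) ≈ 2.823, f(2.09375) ≈ 3.047, f(2.53125) ≈ 3.255, f(2.96875) ≈ 3.451, f(3.40625) ≈ 3.636, f(3.84375) ≈ 3.812, f(4.28125) ≈ 3.980.
Sum = Δt · [f(1.21875) + f(1.65625) + f(2.09375) + ...].
Sum ≈ 11.630.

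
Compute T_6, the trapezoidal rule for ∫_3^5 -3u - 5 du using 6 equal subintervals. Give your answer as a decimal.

Δu = (5 − 3)/6 = 1/3.
f(3) = -14, f(10/3) = -15, f(11/3) = -16, f(4) = -17, f(13/3) = -18, f(14/3) = -19, f(5) = -20.
T_6 = (Δu/2)·[f(u_0) + 2f(u_1) + ... + 2f(u_{5}) + f(u_6)].
Sum = -34.

-34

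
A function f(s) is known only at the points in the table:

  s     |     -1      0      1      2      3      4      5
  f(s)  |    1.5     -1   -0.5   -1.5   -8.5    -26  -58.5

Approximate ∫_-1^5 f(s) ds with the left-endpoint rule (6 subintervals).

Δs = 1.
Sum = 1·[1.5 + (-1) + (-0.5) + (-1.5) + (-8.5) + (-26)] = -36.

-36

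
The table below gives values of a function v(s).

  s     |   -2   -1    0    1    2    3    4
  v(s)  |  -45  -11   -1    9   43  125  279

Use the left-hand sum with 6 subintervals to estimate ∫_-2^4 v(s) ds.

Δs = 1.
Sum = 1·[(-45) + (-11) + (-1) + 9 + 43 + 125] = 120.

120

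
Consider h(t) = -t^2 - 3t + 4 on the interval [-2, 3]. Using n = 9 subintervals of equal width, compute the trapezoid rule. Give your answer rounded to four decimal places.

Δt = (3 − (-2))/9 = 5/9.
h(-2) = 6, h(-13/9) = 506/81, h(-8/9) = 476/81, h(-1/3) = 44/9, h(2/9) = 266/81, h(7/9) = 86/81, h(4/3) = -16/9, h(17/9) = -424/81, h(22/9) = -754/81, h(3) = -14.
T_9 = (Δt/2)·[h(t_0) + 2h(t_1) + ... + 2h(t_{8}) + h(t_9)].
Sum ≈ 0.5761.

0.5761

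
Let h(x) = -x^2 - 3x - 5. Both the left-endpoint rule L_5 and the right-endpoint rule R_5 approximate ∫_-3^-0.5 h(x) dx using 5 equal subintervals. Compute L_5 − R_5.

-0.625

L_5 = -8.75.
R_5 = -8.125.
L_5 − R_5 = -0.625.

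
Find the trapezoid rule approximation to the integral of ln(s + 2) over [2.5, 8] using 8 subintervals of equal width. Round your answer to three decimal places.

Δs = (8 − 2.5)/8 = 0.6875.
f(2.5) ≈ 1.504, f(3.1875) ≈ 1.646, f(3.875) ≈ 1.771, f(4.5625) ≈ 1.881, f(5.25) ≈ 1.981, f(5.9375) ≈ 2.072, f(6.625) ≈ 2.155, f(7.3125) ≈ 2.231, f(8) ≈ 2.303.
T_8 = (Δs/2)·[f(s_0) + 2f(s_1) + ... + 2f(s_{7}) + f(s_8)].
Sum ≈ 10.753.

10.753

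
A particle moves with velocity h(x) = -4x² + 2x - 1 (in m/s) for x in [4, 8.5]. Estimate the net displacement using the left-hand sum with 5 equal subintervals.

-586.98

Δx = (8.5 − 4)/5 = 0.9.
Left endpoints: 4, 4.9, 5.8, 6.7, 7.6.
h(4) = -57, h(4.9) = -87.24, h(5.8) = -123.96, h(6.7) = -167.16, h(7.6) = -216.84.
Sum = Δx · [h(4) + h(4.9) + h(5.8) + h(6.7) + h(7.6)].
Sum = -586.98.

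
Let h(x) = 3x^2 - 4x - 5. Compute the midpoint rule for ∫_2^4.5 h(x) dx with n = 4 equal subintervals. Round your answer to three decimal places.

37.881

Δx = (4.5 − 2)/4 = 0.625.
Midpoints: 2.3125, 2.9375, 3.5625, 4.1875.
h(2.3125) = 1.79296875, h(2.9375) = 9.13671875, h(3.5625) = 18.82421875, h(4.1875) = 30.85546875.
Sum = Δx · [h(2.3125) + h(2.9375) + h(3.5625) + h(4.1875)].
Sum ≈ 37.881.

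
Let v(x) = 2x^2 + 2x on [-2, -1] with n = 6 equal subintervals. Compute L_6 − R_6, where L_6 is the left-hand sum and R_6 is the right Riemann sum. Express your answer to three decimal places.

L_6 ≈ 2.00926.
R_6 ≈ 1.34259.
L_6 − R_6 ≈ 0.667.

0.667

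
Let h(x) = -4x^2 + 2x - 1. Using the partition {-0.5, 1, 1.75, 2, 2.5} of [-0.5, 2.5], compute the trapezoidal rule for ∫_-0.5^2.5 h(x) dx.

Subinterval widths: 1.5, 0.75, 0.25, 0.5.
h(-0.5) = -3, h(1) = -3, h(1.75) = -9.75, h(2) = -13, h(2.5) = -21.
On each subinterval the trapezoid contributes (Δx_i/2)·[h(x_{i-1}) + h(x_i)].
Sum = -20.625.

-20.625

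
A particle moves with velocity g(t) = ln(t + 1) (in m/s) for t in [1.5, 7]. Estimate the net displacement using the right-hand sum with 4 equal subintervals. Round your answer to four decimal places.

9.6017

Δt = (7 − 1.5)/4 = 1.375.
Right endpoints: 2.875, 4.25, 5.625, 7.
g(2.875) ≈ 1.3545, g(4.25) ≈ 1.6582, g(5.625) ≈ 1.8909, g(7) ≈ 2.0794.
Sum = Δt · [g(2.875) + g(4.25) + g(5.625) + g(7)].
Sum ≈ 9.6017.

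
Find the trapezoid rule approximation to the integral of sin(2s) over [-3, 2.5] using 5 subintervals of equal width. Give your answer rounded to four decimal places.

0.1894

Δs = (2.5 − (-3))/5 = 1.1.
f(-3) ≈ 0.2794, f(-1.9) ≈ 0.6119, f(-0.8) ≈ -0.9996, f(0.3) ≈ 0.5646, f(1.4) ≈ 0.3350, f(2.5) ≈ -0.9589.
T_5 = (Δs/2)·[f(s_0) + 2f(s_1) + ... + 2f(s_{4}) + f(s_5)].
Sum ≈ 0.1894.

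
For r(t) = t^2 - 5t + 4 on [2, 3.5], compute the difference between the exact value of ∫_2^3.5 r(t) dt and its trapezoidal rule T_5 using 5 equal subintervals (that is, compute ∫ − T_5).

Exact integral: ∫_2^3.5 r(t) dt = -3.
T_5 = -2.9775.
Error = -3 − (-2.9775) = -0.0225.

-0.0225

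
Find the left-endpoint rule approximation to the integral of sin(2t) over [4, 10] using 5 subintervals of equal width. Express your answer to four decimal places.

Δt = (10 − 4)/5 = 1.2.
Left endpoints: 4, 5.2, 6.4, 7.6, 8.8.
f(4) ≈ 0.9894, f(5.2) ≈ -0.8278, f(6.4) ≈ 0.2315, f(7.6) ≈ 0.4864, f(8.8) ≈ -0.9488.
Sum = Δt · [f(4) + f(5.2) + f(6.4) + f(7.6) + f(8.8)].
Sum ≈ -0.0833.

-0.0833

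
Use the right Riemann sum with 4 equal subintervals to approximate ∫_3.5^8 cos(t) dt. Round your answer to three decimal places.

1.641

Δt = (8 − 3.5)/4 = 1.125.
Right endpoints: 4.625, 5.75, 6.875, 8.
f(4.625) ≈ -0.087, f(5.75) ≈ 0.861, f(6.875) ≈ 0.830, f(8) ≈ -0.146.
Sum = Δt · [f(4.625) + f(5.75) + f(6.875) + f(8)].
Sum ≈ 1.641.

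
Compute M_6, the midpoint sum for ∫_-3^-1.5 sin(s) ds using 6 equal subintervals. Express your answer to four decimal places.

-1.0635

Δs = (-1.5 − (-3))/6 = 0.25.
Midpoints: -2.875, -2.625, -2.375, -2.125, -1.875, -1.625.
f(-2.875) ≈ -0.2634, f(-2.625) ≈ -0.4939, f(-2.375) ≈ -0.6937, f(-2.125) ≈ -0.8503, f(-1.875) ≈ -0.9541, f(-1.625) ≈ -0.9985.
Sum = Δs · [f(-2.875) + f(-2.625) + f(-2.375) + ...].
Sum ≈ -1.0635.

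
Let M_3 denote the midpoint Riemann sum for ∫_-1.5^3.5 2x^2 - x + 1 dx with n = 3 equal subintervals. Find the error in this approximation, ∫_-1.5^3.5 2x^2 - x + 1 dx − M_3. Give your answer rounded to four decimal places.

Exact integral: ∫_-1.5^3.5 f(x) dx ≈ 30.833333.
M_3 ≈ 28.518519.
Error ≈ 30.833333 − 28.518519 ≈ 2.3148.

2.3148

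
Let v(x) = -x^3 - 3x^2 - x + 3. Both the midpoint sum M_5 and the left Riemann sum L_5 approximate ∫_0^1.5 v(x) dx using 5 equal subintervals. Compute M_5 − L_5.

M_5 = -1.2065625.
L_5 = 0.36.
M_5 − L_5 = -1.5665625.

-1.5665625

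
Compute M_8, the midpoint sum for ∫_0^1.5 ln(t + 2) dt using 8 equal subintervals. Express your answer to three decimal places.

Δt = (1.5 − 0)/8 = 0.1875.
Midpoints: 0.09375, 0.28125, 0.46875, 0.65625, 0.84375, 1.03125, 1.21875, 1.40625.
f(0.09375) ≈ 0.739, f(0.28125) ≈ 0.825, f(0.46875) ≈ 0.904, f(0.65625) ≈ 0.977, f(0.84375) ≈ 1.045, f(1.03125) ≈ 1.109, f(1.21875) ≈ 1.169, f(1.40625) ≈ 1.226.
Sum = Δt · [f(0.09375) + f(0.28125) + f(0.46875) + ...].
Sum ≈ 1.499.

1.499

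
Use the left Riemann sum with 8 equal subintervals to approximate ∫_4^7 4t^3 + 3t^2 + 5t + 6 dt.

Δt = (7 − 4)/8 = 0.375.
Left endpoints: 4, 4.375, 4.75, 5.125, 5.5, 5.875, 6.25, 6.625.
f(4) = 330, f(4.375) = 420.2578125, f(4.75) = 526.125, f(5.125) = 648.8671875, f(5.5) = 789.75, f(5.875) = 950.0390625, f(6.25) = 1131, f(6.625) = 1333.8984375.
Sum = Δt · [f(4) + f(4.375) + f(4.75) + ...].
Sum = 2298.7265625.

2298.7265625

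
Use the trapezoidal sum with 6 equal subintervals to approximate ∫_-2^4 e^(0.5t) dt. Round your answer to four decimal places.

14.3337

Δt = (4 − (-2))/6 = 1.
f(-2) ≈ 0.3679, f(-1) ≈ 0.6065, f(0) ≈ 1.0000, f(1) ≈ 1.6487, f(2) ≈ 2.7183, f(3) ≈ 4.4817, f(4) ≈ 7.3891.
T_6 = (Δt/2)·[f(t_0) + 2f(t_1) + ... + 2f(t_{5}) + f(t_6)].
Sum ≈ 14.3337.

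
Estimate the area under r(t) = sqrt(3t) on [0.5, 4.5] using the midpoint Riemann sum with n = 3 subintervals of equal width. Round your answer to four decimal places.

Δt = (4.5 − 0.5)/3 = 4/3.
Midpoints: 7/6, 2.5, 23/6.
r(7/6) ≈ 1.8708, r(2.5) ≈ 2.7386, r(23/6) ≈ 3.3912.
Sum = Δt · [r(7/6) + r(2.5) + r(23/6)].
Sum ≈ 10.6675.

10.6675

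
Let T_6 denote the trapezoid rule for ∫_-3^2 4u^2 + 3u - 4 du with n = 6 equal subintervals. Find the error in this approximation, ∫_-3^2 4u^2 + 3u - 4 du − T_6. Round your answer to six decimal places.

-2.314815

Exact integral: ∫_-3^2 f(u) du ≈ 19.16666667.
T_6 ≈ 21.48148148.
Error ≈ 19.16666667 − 21.48148148 ≈ -2.314815.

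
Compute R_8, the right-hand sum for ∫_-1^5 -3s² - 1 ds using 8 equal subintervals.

Δs = (5 − (-1))/8 = 0.75.
Right endpoints: -0.25, 0.5, 1.25, 2, 2.75, 3.5, 4.25, 5.
f(-0.25) = -1.1875, f(0.5) = -1.75, f(1.25) = -5.6875, f(2) = -13, f(2.75) = -23.6875, f(3.5) = -37.75, f(4.25) = -55.1875, f(5) = -76.
Sum = Δs · [f(-0.25) + f(0.5) + f(1.25) + ...].
Sum = -160.6875.

-160.6875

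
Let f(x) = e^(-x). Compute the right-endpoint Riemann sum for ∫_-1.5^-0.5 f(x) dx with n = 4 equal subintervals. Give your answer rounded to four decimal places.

Δx = (-0.5 − (-1.5))/4 = 0.25.
Right endpoints: -1.25, -1, -0.75, -0.5.
f(-1.25) ≈ 3.4903, f(-1) ≈ 2.7183, f(-0.75) ≈ 2.1170, f(-0.5) ≈ 1.6487.
Sum = Δx · [f(-1.25) + f(-1) + f(-0.75) + f(-0.5)].
Sum ≈ 2.4936.

2.4936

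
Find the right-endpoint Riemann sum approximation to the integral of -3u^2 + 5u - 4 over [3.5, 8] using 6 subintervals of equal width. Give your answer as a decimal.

-408.796875

Δu = (8 − 3.5)/6 = 0.75.
Right endpoints: 4.25, 5, 5.75, 6.5, 7.25, 8.
f(4.25) = -36.9375, f(5) = -54, f(5.75) = -74.4375, f(6.5) = -98.25, f(7.25) = -125.4375, f(8) = -156.
Sum = Δu · [f(4.25) + f(5) + f(5.75) + ...].
Sum = -408.796875.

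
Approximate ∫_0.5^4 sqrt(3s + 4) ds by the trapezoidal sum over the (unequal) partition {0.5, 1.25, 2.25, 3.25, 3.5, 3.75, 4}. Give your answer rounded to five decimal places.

Subinterval widths: 0.75, 1, 1, 0.25, 0.25, 0.25.
f(0.5) ≈ 2.34521, f(1.25) ≈ 2.78388, f(2.25) ≈ 3.27872, f(3.25) ≈ 3.70810, f(3.5) ≈ 3.80789, f(3.75) ≈ 3.90512, f(4) ≈ 4.00000.
On each subinterval the trapezoid contributes (Δs_i/2)·[f(s_{i-1}) + f(s_i)].
Sum ≈ 11.33988.

11.33988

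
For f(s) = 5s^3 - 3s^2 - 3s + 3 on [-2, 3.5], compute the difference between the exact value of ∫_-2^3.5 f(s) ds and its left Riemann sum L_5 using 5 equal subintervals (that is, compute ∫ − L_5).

108.068125

Exact integral: ∫_-2^3.5 f(s) ds = 120.828125.
L_5 = 12.76.
Error = 120.828125 − 12.76 = 108.068125.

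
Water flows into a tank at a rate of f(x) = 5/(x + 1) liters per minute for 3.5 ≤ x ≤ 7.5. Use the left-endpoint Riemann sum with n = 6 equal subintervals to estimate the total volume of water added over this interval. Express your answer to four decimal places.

3.3608

Δx = (7.5 − 3.5)/6 = 2/3.
Left endpoints: 3.5, 25/6, 29/6, 5.5, 37/6, 41/6.
f(3.5) = 10/9, f(25/6) = 30/31, f(29/6) = 6/7, f(5.5) = 10/13, f(37/6) = 30/43, f(41/6) = 30/47.
Sum = Δx · [f(3.5) + f(25/6) + f(29/6) + ...].
Sum ≈ 3.3608.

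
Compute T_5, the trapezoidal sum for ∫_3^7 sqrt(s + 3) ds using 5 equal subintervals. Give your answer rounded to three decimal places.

11.281

Δs = (7 − 3)/5 = 0.8.
f(3) ≈ 2.449, f(3.8) ≈ 2.608, f(4.6) ≈ 2.757, f(5.4) ≈ 2.898, f(6.2) ≈ 3.033, f(7) ≈ 3.162.
T_5 = (Δs/2)·[f(s_0) + 2f(s_1) + ... + 2f(s_{4}) + f(s_5)].
Sum ≈ 11.281.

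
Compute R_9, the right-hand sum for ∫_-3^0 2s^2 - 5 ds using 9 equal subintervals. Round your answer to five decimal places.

0.11111

Δs = (0 − (-3))/9 = 1/3.
Right endpoints: -8/3, -7/3, -2, -5/3, -4/3, -1, -2/3, -1/3, 0.
f(-8/3) = 83/9, f(-7/3) = 53/9, f(-2) = 3, f(-5/3) = 5/9, f(-4/3) = -13/9, f(-1) = -3, f(-2/3) = -37/9, f(-1/3) = -43/9, f(0) = -5.
Sum = Δs · [f(-8/3) + f(-7/3) + f(-2) + ...].
Sum ≈ 0.11111.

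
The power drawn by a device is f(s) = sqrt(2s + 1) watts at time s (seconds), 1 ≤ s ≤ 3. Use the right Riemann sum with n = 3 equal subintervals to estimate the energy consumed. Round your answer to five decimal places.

Δs = (3 − 1)/3 = 2/3.
Right endpoints: 5/3, 7/3, 3.
f(5/3) ≈ 2.08167, f(7/3) ≈ 2.38048, f(3) ≈ 2.64575.
Sum = Δs · [f(5/3) + f(7/3) + f(3)].
Sum ≈ 4.73860.

4.73860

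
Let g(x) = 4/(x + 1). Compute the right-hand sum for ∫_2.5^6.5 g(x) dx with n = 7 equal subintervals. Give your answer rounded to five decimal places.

2.88134

Δx = (6.5 − 2.5)/7 = 4/7.
Right endpoints: 43/14, 51/14, 59/14, 67/14, 75/14, 83/14, 6.5.
g(43/14) = 56/57, g(51/14) = 56/65, g(59/14) = 56/73, g(67/14) = 56/81, g(75/14) = 56/89, g(83/14) = 56/97, g(6.5) = 8/15.
Sum = Δx · [g(43/14) + g(51/14) + g(59/14) + ...].
Sum ≈ 2.88134.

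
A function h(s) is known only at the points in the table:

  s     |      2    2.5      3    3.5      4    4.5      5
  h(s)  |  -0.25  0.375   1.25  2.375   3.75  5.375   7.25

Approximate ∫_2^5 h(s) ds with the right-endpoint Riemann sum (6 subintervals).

10.1875

Δs = 0.5.
Sum = 0.5·[0.375 + 1.25 + 2.375 + 3.75 + 5.375 + 7.25] = 10.1875.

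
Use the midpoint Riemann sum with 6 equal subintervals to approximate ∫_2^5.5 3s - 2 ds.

Δs = (5.5 − 2)/6 = 7/12.
Midpoints: 55/24, 2.875, 83/24, 97/24, 4.625, 125/24.
f(55/24) = 4.875, f(2.875) = 6.625, f(83/24) = 8.375, f(97/24) = 10.125, f(4.625) = 11.875, f(125/24) = 13.625.
Sum = Δs · [f(55/24) + f(2.875) + f(83/24) + ...].
Sum = 32.375.

32.375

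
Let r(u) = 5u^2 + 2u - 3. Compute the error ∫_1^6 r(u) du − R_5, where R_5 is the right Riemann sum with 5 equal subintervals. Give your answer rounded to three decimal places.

-96.667

Exact integral: ∫_1^6 r(u) du ≈ 378.33333.
R_5 = 475.
Error ≈ 378.33333 − 475 ≈ -96.667.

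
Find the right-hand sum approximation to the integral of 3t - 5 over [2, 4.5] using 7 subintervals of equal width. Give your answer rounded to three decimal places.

Δt = (4.5 − 2)/7 = 5/14.
Right endpoints: 33/14, 19/7, 43/14, 24/7, 53/14, 29/7, 4.5.
f(33/14) = 29/14, f(19/7) = 22/7, f(43/14) = 59/14, f(24/7) = 37/7, f(53/14) = 89/14, f(29/7) = 52/7, f(4.5) = 8.5.
Sum = Δt · [f(33/14) + f(19/7) + f(43/14) + ...].
Sum ≈ 13.214.

13.214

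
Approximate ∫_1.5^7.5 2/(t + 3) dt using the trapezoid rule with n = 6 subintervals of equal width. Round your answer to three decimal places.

1.701

Δt = (7.5 − 1.5)/6 = 1.
f(1.5) = 4/9, f(2.5) = 4/11, f(3.5) = 4/13, f(4.5) = 4/15, f(5.5) = 4/17, f(6.5) = 4/19, f(7.5) = 4/21.
T_6 = (Δt/2)·[f(t_0) + 2f(t_1) + ... + 2f(t_{5}) + f(t_6)].
Sum ≈ 1.701.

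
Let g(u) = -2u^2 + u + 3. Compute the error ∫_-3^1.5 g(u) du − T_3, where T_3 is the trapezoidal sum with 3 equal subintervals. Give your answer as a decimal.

3.375

Exact integral: ∫_-3^1.5 g(u) du = -10.125.
T_3 = -13.5.
Error = -10.125 − (-13.5) = 3.375.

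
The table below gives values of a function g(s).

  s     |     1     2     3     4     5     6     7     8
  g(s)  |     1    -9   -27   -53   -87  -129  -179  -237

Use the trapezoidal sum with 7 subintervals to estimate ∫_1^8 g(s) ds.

Δs = 1.
T_7 = (1/2)·[1 + 2·(-9) + 2·(-27) + 2·(-53) + 2·(-87) + 2·(-129) + 2·(-179) + (-237)] = -602.

-602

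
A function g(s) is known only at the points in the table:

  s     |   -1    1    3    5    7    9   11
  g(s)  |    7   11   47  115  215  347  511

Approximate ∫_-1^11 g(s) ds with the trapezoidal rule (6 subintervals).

1988

Δs = 2.
T_6 = (2/2)·[7 + 2·11 + 2·47 + 2·115 + 2·215 + 2·347 + 511] = 1988.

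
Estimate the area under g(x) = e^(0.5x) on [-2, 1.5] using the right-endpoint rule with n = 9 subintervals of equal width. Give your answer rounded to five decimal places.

3.84936

Δx = (1.5 − (-2))/9 = 7/18.
Right endpoints: -29/18, -11/9, -5/6, -4/9, -1/18, 1/3, 13/18, 10/9, 1.5.
g(-29/18) ≈ 0.44684, g(-11/9) ≈ 0.54275, g(-5/6) ≈ 0.65924, g(-4/9) ≈ 0.80074, g(-1/18) ≈ 0.97260, g(1/3) ≈ 1.18136, g(13/18) ≈ 1.43492, g(10/9) ≈ 1.74291, g(1.5) ≈ 2.11700.
Sum = Δx · [g(-29/18) + g(-11/9) + g(-5/6) + ...].
Sum ≈ 3.84936.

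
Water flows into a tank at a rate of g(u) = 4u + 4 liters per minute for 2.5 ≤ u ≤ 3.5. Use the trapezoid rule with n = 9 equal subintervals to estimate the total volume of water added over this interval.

Δu = (3.5 − 2.5)/9 = 1/9.
g(2.5) = 14, g(47/18) = 130/9, g(49/18) = 134/9, g(17/6) = 46/3, g(53/18) = 142/9, g(55/18) = 146/9, g(19/6) = 50/3, g(59/18) = 154/9, g(61/18) = 158/9, g(3.5) = 18.
T_9 = (Δu/2)·[g(u_0) + 2g(u_1) + ... + 2g(u_{8}) + g(u_9)].
Sum = 16.

16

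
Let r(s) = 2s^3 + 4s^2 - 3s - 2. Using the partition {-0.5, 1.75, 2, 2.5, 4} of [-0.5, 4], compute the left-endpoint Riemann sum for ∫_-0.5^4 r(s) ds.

Subinterval widths: 2.25, 0.25, 0.5, 1.5.
Left endpoints: -0.5, 1.75, 2, 2.5.
r(-0.5) = 0.25, r(1.75) = 15.71875, r(2) = 24, r(2.5) = 46.75.
Sum = Σ Δs_i · r(s_i).
Sum = 86.6171875.

86.6171875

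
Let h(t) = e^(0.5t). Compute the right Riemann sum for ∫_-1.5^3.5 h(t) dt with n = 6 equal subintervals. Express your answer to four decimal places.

12.9178

Δt = (3.5 − (-1.5))/6 = 5/6.
Right endpoints: -2/3, 1/6, 1, 11/6, 8/3, 3.5.
h(-2/3) ≈ 0.7165, h(1/6) ≈ 1.0869, h(1) ≈ 1.6487, h(11/6) ≈ 2.5009, h(8/3) ≈ 3.7937, h(3.5) ≈ 5.7546.
Sum = Δt · [h(-2/3) + h(1/6) + h(1) + ...].
Sum ≈ 12.9178.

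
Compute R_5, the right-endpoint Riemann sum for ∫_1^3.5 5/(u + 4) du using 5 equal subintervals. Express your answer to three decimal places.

Δu = (3.5 − 1)/5 = 0.5.
Right endpoints: 1.5, 2, 2.5, 3, 3.5.
f(1.5) = 10/11, f(2) = 5/6, f(2.5) = 10/13, f(3) = 5/7, f(3.5) = 2/3.
Sum = Δu · [f(1.5) + f(2) + f(2.5) + f(3) + f(3.5)].
Sum ≈ 1.946.

1.946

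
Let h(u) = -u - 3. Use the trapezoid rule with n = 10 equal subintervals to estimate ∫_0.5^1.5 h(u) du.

Δu = (1.5 − 0.5)/10 = 0.1.
h(0.5) = -3.5, h(0.6) = -3.6, h(0.7) = -3.7, h(0.8) = -3.8, h(0.9) = -3.9, h(1) = -4, h(1.1) = -4.1, h(1.2) = -4.2, h(1.3) = -4.3, h(1.4) = -4.4, h(1.5) = -4.5.
T_10 = (Δu/2)·[h(u_0) + 2h(u_1) + ... + 2h(u_{9}) + h(u_10)].
Sum = -4.

-4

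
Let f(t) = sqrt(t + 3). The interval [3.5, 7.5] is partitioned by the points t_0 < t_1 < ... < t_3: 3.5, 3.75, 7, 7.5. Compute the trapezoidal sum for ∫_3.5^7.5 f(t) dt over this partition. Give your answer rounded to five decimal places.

Subinterval widths: 0.25, 3.25, 0.5.
f(3.5) ≈ 2.54951, f(3.75) ≈ 2.59808, f(7) ≈ 3.16228, f(7.5) ≈ 3.24037.
On each subinterval the trapezoid contributes (Δt_i/2)·[f(t_{i-1}) + f(t_i)].
Sum ≈ 11.60469.

11.60469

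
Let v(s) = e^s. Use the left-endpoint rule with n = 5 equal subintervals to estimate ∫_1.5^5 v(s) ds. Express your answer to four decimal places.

99.3852

Δs = (5 − 1.5)/5 = 0.7.
Left endpoints: 1.5, 2.2, 2.9, 3.6, 4.3.
v(1.5) ≈ 4.4817, v(2.2) ≈ 9.0250, v(2.9) ≈ 18.1741, v(3.6) ≈ 36.5982, v(4.3) ≈ 73.6998.
Sum = Δs · [v(1.5) + v(2.2) + v(2.9) + v(3.6) + v(4.3)].
Sum ≈ 99.3852.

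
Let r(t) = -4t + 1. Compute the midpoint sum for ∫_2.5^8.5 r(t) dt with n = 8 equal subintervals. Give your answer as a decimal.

Δt = (8.5 − 2.5)/8 = 0.75.
Midpoints: 2.875, 3.625, 4.375, 5.125, 5.875, 6.625, 7.375, 8.125.
r(2.875) = -10.5, r(3.625) = -13.5, r(4.375) = -16.5, r(5.125) = -19.5, r(5.875) = -22.5, r(6.625) = -25.5, r(7.375) = -28.5, r(8.125) = -31.5.
Sum = Δt · [r(2.875) + r(3.625) + r(4.375) + ...].
Sum = -126.

-126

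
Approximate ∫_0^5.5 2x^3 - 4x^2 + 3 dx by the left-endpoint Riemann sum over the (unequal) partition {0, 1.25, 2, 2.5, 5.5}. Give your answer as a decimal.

33.4921875

Subinterval widths: 1.25, 0.75, 0.5, 3.
Left endpoints: 0, 1.25, 2, 2.5.
f(0) = 3, f(1.25) = 0.65625, f(2) = 3, f(2.5) = 9.25.
Sum = Σ Δx_i · f(x_i).
Sum = 33.4921875.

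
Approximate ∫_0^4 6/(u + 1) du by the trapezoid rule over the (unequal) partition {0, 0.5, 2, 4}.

10.2

Subinterval widths: 0.5, 1.5, 2.
f(0) = 6, f(0.5) = 4, f(2) = 2, f(4) = 1.2.
On each subinterval the trapezoid contributes (Δu_i/2)·[f(u_{i-1}) + f(u_i)].
Sum = 10.2.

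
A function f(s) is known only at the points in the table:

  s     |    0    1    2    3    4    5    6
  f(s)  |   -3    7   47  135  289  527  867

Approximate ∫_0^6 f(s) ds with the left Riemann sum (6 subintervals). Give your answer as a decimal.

Δs = 1.
Sum = 1·[(-3) + 7 + 47 + 135 + 289 + 527] = 1002.

1002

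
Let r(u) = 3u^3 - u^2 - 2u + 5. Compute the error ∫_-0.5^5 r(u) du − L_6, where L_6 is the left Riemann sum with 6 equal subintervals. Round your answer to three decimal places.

Exact integral: ∫_-0.5^5 r(u) du ≈ 429.74479.
L_6 ≈ 288.91073.
Error ≈ 429.74479 − 288.91073 ≈ 140.834.

140.834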